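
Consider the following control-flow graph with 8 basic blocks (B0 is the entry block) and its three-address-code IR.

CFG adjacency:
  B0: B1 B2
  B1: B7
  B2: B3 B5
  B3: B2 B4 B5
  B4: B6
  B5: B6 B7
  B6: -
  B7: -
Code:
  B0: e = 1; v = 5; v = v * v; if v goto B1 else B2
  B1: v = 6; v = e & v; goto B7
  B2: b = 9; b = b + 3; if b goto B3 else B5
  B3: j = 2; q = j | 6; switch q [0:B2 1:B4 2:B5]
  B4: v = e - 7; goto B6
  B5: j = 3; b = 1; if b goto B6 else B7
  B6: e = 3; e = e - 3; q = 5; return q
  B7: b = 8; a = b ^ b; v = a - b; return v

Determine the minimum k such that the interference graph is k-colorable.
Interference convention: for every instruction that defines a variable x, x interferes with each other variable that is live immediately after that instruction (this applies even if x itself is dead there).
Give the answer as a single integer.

Answer: 2

Analysis:
Block summaries:
  B0: {e,v} / ∅
  B1: {v} / {e}
  B2: {b} / ∅
  B3: {j,q} / ∅
  B4: {v} / {e}
  B5: {b,j} / ∅
  B6: {e,q} / ∅
  B7: {a,b,v} / ∅

Live sets:
  live B0: ∅→{e}
  live B1: {e}→∅
  live B2: {e}→{e}
  live B3: {e}→{e}
  live B4: {e}→∅
  live B5: ∅→∅
  live B6: ∅→∅
  live B7: ∅→∅

Interference:
  a↔{b}
  b↔{a,e}
  e↔{b,j,q,v}
  j↔{e}
  q↔{e}
  v↔{e}

Colouring:
  {a,b} pairwise interfere (2-clique) ⇒ χ ≥ 2
  assign a→r0 b→r1 e→r0 j→r1 q→r1 v→r1 — no edge inside a register ⇒ χ ≤ 2
  χ = 2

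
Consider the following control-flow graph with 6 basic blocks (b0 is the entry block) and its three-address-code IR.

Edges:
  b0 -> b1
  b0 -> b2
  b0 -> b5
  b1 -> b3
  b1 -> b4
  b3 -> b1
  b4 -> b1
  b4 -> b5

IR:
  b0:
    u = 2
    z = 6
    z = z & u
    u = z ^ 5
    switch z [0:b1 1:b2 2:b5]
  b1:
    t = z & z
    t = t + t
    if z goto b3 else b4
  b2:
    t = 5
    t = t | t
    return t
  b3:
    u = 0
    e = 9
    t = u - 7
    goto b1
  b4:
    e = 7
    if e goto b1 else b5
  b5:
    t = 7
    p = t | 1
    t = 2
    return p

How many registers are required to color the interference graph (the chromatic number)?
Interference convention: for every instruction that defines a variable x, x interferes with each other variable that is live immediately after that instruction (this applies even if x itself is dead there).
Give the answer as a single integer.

Block summaries:
  b0: def={u,z} ue=∅
  b1: def={t} ue={z}
  b2: def={t} ue=∅
  b3: def={e,t,u} ue=∅
  b4: def={e} ue=∅
  b5: def={p,t} ue=∅

Live sets:
  b0: in=∅ out={z}
  b1: in={z} out={z}
  b2: in=∅ out=∅
  b3: in={z} out={z}
  b4: in={z} out={z}
  b5: in=∅ out=∅

Interference:
  e — {u,z}
  p — {t}
  t — {p,z}
  u — {e,z}
  z — {e,t,u}

Registers:
  clique {e,u,z} ⇒ need ≥ 3
  assign e→r1 p→r0 t→r1 u→r2 z→r0 — no edge inside a register ⇒ χ ≤ 3
  χ = 3

Answer: 3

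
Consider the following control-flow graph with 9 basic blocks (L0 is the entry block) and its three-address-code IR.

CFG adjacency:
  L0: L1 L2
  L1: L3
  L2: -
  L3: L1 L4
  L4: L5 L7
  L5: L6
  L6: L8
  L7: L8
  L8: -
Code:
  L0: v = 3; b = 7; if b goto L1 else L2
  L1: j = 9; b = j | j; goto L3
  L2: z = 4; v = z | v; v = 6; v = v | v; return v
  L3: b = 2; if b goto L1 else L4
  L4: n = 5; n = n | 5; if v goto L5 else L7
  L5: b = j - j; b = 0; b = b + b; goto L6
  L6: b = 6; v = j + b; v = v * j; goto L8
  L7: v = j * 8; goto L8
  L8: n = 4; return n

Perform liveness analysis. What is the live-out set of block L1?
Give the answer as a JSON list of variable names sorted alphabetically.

def/use:
  L0: def={b,v} ue=∅
  L1: def={b,j} ue=∅
  L2: def={v,z} ue={v}
  L3: def={b} ue=∅
  L4: def={n} ue={v}
  L5: def={b} ue={j}
  L6: def={b,v} ue={j}
  L7: def={v} ue={j}
  L8: def={n} ue=∅

Backward fixpoint:
  L0: in=∅ out={v}
  L1: in={v} out={j,v}
  L2: in={v} out=∅
  L3: in={j,v} out={j,v}
  L4: in={j,v} out={j}
  L5: in={j} out={j}
  L6: in={j} out=∅
  L7: in={j} out=∅
  L8: in=∅ out=∅

live-out(L1) = ["j", "v"]

Answer: ["j", "v"]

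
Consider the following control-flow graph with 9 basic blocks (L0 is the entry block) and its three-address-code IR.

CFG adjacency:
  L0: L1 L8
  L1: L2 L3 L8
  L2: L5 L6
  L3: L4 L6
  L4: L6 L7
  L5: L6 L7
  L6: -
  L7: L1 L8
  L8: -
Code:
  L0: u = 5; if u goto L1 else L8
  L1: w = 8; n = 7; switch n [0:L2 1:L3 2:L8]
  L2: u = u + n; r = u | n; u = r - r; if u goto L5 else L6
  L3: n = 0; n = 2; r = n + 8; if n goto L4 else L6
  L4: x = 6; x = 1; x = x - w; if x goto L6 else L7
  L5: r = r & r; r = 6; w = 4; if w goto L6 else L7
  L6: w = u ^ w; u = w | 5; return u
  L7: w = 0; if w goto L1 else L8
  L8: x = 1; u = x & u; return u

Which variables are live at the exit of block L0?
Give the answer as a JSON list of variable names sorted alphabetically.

def/use:
  L0: {u} / ∅
  L1: {n,w} / ∅
  L2: {r,u} / {n,u}
  L3: {n,r} / ∅
  L4: {x} / {w}
  L5: {r,w} / {r}
  L6: {u,w} / {u,w}
  L7: {w} / ∅
  L8: {u,x} / {u}

Liveness:
  L0: in=∅ out={u}
  L1: in={u} out={n,u,w}
  L2: in={n,u,w} out={r,u,w}
  L3: in={u,w} out={u,w}
  L4: in={u,w} out={u,w}
  L5: in={r,u} out={u,w}
  L6: in={u,w} out=∅
  L7: in={u} out={u}
  L8: in={u} out=∅

live-out(L0) = ["u"]

Answer: ["u"]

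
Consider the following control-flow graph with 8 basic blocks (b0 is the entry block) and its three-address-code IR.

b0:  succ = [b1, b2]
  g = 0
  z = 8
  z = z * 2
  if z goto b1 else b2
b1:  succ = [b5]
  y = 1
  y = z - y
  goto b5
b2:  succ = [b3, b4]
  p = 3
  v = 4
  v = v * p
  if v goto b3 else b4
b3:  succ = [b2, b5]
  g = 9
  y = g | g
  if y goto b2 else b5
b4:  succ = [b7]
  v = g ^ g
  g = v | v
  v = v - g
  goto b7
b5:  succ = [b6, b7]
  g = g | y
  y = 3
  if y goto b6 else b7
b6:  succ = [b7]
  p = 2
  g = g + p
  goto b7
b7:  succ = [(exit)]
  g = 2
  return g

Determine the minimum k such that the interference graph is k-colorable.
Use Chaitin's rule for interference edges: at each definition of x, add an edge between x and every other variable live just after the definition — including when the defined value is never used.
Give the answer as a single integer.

Answer: 3

Derivation:
def/use:
  b0: def={g,z} ue=∅
  b1: def={y} ue={z}
  b2: def={p,v} ue=∅
  b3: def={g,y} ue=∅
  b4: def={g,v} ue={g}
  b5: def={g,y} ue={g,y}
  b6: def={g,p} ue={g}
  b7: def={g} ue=∅

Live sets:
  live b0: ∅→{g,z}
  live b1: {g,z}→{g,y}
  live b2: {g}→{g}
  live b3: ∅→{g,y}
  live b4: {g}→∅
  live b5: {g,y}→{g}
  live b6: {g}→∅
  live b7: ∅→∅

Interfere edges:
  g↔{p,v,y,z}
  p↔{g,v}
  v↔{g,p}
  y↔{g,z}
  z↔{g,y}

Chromatic number:
  lower bound: {g,p,v} mutually conflict ⇒ χ ≥ 3
  3-colouring: R0={g}  R1={p,y}  R2={v,z}
  χ = 3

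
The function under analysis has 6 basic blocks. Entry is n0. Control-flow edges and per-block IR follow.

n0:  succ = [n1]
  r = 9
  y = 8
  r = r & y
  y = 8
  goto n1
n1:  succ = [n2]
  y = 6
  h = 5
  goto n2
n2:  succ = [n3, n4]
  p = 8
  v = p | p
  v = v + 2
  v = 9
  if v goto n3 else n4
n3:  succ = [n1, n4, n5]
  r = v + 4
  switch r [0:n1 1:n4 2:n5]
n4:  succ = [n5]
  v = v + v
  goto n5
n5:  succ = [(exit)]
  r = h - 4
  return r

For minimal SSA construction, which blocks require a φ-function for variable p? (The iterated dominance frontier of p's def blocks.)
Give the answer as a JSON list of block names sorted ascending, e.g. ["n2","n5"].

idom tree: n1←n0 n2←n1 n3←n2 n4←n2 n5←n2
Join-block Dom:
  n1: preds {n0,n3}: {n0} ∩ {n0,n1,n2,n3} = {n0}; idom=n0
  n4: preds {n2,n3}: {n0,n1,n2} ∩ {n0,n1,n2,n3} = {n0,n1,n2}; idom=n2
  n5: preds {n3,n4}: {n0,n1,n2,n3} ∩ {n0,n1,n2,n4} = {n0,n1,n2}; idom=n2

Frontier:
  n1←n0: walk · to n0
  n1←n3: walk n3→n2→n1 to n0
  n4←n2: walk · to n2
  n4←n3: walk n3 to n2
  n5←n3: walk n3 to n2
  n5←n4: walk n4 to n2
  DF(n0)=∅
  DF(n1)={n1}
  DF(n2)={n1}
  DF(n3)={n1,n4,n5}
  DF(n4)={n5}
  DF(n5)=∅

φ for p: defs {n2}
  DF⁺ = {n1}

Answer: ["n1"]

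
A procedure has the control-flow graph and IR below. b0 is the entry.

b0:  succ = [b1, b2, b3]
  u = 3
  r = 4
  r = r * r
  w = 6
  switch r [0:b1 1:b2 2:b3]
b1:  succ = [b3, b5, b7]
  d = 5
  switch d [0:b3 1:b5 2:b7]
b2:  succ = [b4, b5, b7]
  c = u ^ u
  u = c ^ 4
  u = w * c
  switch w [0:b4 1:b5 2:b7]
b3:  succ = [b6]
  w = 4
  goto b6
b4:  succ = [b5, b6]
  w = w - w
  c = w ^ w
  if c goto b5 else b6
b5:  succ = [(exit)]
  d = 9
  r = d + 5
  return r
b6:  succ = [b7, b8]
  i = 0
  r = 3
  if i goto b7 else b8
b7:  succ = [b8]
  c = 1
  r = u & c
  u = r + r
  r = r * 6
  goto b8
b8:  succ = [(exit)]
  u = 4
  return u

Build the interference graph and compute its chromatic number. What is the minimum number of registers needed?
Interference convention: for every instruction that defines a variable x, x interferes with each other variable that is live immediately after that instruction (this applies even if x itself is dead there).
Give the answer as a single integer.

Answer: 3

Analysis:
Per-block:
  b0 def {r,u,w} use ∅
  b1 def {d} use ∅
  b2 def {c,u} use {u,w}
  b3 def {w} use ∅
  b4 def {c,w} use {w}
  b5 def {d,r} use ∅
  b6 def {i,r} use ∅
  b7 def {c,r,u} use {u}
  b8 def {u} use ∅

Backward fixpoint:
  live b0: ∅→{u,w}
  live b1: {u}→{u}
  live b2: {u,w}→{u,w}
  live b3: {u}→{u}
  live b4: {u,w}→{u}
  live b5: ∅→∅
  live b6: {u}→{u}
  live b7: {u}→∅
  live b8: ∅→∅

Interference:
  c: {u,w}
  d: {u}
  i: {r,u}
  r: {i,u,w}
  u: {c,d,i,r,w}
  w: {c,r,u}

Registers:
  clique {c,u,w} ⇒ need ≥ 3
  3-colouring: c0={u}  c1={c,d,r}  c2={i,w}
  χ = 3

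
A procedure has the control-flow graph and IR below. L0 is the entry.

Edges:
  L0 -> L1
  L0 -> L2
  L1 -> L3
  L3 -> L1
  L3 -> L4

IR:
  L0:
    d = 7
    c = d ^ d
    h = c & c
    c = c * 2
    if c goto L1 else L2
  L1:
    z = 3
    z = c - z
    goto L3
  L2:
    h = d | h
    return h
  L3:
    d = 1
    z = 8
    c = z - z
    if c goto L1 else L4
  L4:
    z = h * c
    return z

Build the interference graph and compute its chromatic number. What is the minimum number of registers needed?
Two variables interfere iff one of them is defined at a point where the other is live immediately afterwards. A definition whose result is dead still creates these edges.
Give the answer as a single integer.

Answer: 3

Working:
def/use:
  L0: def={c,d,h} ue=∅
  L1: def={z} ue={c}
  L2: def={h} ue={d,h}
  L3: def={c,d,z} ue=∅
  L4: def={z} ue={c,h}

Backward fixpoint:
  L0 li=∅ lo={c,d,h}
  L1 li={c,h} lo={h}
  L2 li={d,h} lo=∅
  L3 li={h} lo={c,h}
  L4 li={c,h} lo=∅

Interfere edges:
  c — {d,h,z}
  d — {c,h}
  h — {c,d,z}
  z — {c,h}

Registers:
  clique {c,d,h} ⇒ need ≥ 3
  assign c→c0 d→c2 h→c1 z→c2 — no edge inside a register ⇒ χ ≤ 3
  χ = 3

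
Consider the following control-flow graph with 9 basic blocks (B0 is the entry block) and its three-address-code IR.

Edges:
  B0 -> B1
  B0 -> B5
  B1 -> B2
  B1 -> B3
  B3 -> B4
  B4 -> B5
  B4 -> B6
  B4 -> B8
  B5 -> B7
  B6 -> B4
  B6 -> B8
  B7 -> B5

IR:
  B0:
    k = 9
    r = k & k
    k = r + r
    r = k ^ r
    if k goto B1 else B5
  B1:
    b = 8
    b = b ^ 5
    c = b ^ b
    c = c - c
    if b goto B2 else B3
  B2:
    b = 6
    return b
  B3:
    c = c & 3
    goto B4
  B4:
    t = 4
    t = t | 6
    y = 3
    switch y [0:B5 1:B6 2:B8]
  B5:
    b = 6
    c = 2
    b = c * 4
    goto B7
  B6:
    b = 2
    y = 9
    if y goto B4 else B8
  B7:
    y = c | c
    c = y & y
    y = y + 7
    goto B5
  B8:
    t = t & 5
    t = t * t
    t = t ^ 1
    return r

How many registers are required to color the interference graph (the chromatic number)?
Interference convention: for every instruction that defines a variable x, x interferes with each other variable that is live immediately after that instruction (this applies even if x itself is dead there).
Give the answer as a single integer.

Answer: 3

Working:
Block summaries:
  B0: {k,r} / ∅
  B1: {b,c} / ∅
  B2: {b} / ∅
  B3: {c} / {c}
  B4: {t,y} / ∅
  B5: {b,c} / ∅
  B6: {b,y} / ∅
  B7: {c,y} / {c}
  B8: {t} / {r,t}

Backward fixpoint:
  B0 li=∅ lo={r}
  B1 li={r} lo={c,r}
  B2 li=∅ lo=∅
  B3 li={c,r} lo={r}
  B4 li={r} lo={r,t}
  B5 li=∅ lo={c}
  B6 li={r,t} lo={r,t}
  B7 li={c} lo=∅
  B8 li={r,t} lo=∅

Conflict graph:
  b — {c,r,t}
  c — {b,r,y}
  k — {r}
  r — {b,c,k,t,y}
  t — {b,r,y}
  y — {c,r,t}

Chromatic number:
  clique {b,c,r} ⇒ need ≥ 3
  3-colouring: R0={r}  R1={b,k,y}  R2={c,t}
  χ = 3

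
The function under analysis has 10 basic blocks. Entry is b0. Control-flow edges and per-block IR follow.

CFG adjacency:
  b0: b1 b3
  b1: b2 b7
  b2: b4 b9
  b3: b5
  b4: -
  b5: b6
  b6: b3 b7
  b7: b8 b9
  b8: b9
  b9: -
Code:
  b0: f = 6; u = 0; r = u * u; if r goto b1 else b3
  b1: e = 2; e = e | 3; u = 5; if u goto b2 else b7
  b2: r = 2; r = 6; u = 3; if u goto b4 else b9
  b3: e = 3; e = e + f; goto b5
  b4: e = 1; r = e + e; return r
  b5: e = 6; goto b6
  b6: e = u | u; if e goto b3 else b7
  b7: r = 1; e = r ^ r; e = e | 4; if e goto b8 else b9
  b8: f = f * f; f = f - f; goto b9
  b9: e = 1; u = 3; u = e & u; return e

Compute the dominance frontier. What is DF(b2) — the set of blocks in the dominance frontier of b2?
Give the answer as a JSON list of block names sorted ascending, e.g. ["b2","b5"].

idom tree: b1←b0 b2←b1 b3←b0 b4←b2 b5←b3 b6←b5 b7←b0 b8←b7 b9←b0
Join-block Dom:
  b3: preds {b0,b6}: {b0} ∩ {b0,b3,b5,b6} = {b0}; idom=b0
  b7: preds {b1,b6}: {b0,b1} ∩ {b0,b3,b5,b6} = {b0}; idom=b0
  b9: preds {b2,b7,b8}: {b0,b1,b2} ∩ {b0,b7} ∩ {b0,b7,b8} = {b0}; idom=b0

DF walk-up:
  b3←b0: walk · to b0
  b3←b6: walk b6→b5→b3 to b0
  b7←b1: walk b1 to b0
  b7←b6: walk b6→b5→b3 to b0
  b9←b2: walk b2→b1 to b0
  b9←b7: walk b7 to b0
  b9←b8: walk b8→b7 to b0
  DF(b0)=∅
  DF(b1)={b7,b9}
  DF(b2)={b9}
  DF(b3)={b3,b7}
  DF(b4)=∅
  DF(b5)={b3,b7}
  DF(b6)={b3,b7}
  DF(b7)={b9}
  DF(b8)={b9}
  DF(b9)=∅

DF(b2) = ["b9"]

Answer: ["b9"]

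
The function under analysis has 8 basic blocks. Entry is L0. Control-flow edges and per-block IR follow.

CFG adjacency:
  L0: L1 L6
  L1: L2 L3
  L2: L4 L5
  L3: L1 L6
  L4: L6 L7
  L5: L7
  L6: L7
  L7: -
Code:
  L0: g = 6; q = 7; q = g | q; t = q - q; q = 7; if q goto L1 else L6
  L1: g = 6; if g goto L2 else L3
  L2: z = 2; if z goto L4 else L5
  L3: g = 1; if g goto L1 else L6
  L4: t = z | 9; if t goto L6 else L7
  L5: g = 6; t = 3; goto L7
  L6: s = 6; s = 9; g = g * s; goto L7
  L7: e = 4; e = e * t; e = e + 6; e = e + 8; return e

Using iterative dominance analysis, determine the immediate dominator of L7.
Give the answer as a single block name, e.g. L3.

Answer: L0

Working:
idom tree: L1←L0 L2←L1 L3←L1 L4←L2 L5←L2 L6←L0 L7←L0
Join-block Dom:
  L1: preds {L0,L3}: {L0} ∩ {L0,L1,L3} = {L0}; idom=L0
  L6: preds {L0,L3,L4}: {L0} ∩ {L0,L1,L3} ∩ {L0,L1,L2,L4} = {L0}; idom=L0
  L7: preds {L4,L5,L6}: {L0,L1,L2,L4} ∩ {L0,L1,L2,L5} ∩ {L0,L6} = {L0}; idom=L0

idom(L7) = L0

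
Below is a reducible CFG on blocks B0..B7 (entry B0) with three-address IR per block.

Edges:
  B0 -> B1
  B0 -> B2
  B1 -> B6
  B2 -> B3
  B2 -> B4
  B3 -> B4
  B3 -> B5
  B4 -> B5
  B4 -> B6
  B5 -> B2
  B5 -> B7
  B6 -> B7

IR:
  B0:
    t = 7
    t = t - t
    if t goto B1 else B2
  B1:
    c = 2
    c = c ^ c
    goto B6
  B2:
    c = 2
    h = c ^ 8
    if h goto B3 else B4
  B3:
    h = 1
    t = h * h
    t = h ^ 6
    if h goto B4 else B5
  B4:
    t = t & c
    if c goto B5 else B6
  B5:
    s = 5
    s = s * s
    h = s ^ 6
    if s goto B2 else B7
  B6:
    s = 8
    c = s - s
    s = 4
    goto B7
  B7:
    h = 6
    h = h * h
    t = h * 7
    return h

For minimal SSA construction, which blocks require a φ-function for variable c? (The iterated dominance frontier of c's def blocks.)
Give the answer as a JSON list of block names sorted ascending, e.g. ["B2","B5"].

idom tree: B1←B0 B2←B0 B3←B2 B4←B2 B5←B2 B6←B0 B7←B0
Dom∩ at merges:
  B2: preds {B0,B5}: {B0} ∩ {B0,B2,B5} = {B0}; idom=B0
  B4: preds {B2,B3}: {B0,B2} ∩ {B0,B2,B3} = {B0,B2}; idom=B2
  B5: preds {B3,B4}: {B0,B2,B3} ∩ {B0,B2,B4} = {B0,B2}; idom=B2
  B6: preds {B1,B4}: {B0,B1} ∩ {B0,B2,B4} = {B0}; idom=B0
  B7: preds {B5,B6}: {B0,B2,B5} ∩ {B0,B6} = {B0}; idom=B0

DF derivation:
  B2←B0: walk · to B0
  B2←B5: walk B5→B2 to B0
  B4←B2: walk · to B2
  B4←B3: walk B3 to B2
  B5←B3: walk B3 to B2
  B5←B4: walk B4 to B2
  B6←B1: walk B1 to B0
  B6←B4: walk B4→B2 to B0
  B7←B5: walk B5→B2 to B0
  B7←B6: walk B6 to B0
  B0: DF=∅
  B1: DF={B6}
  B2: DF={B2,B6,B7}
  B3: DF={B4,B5}
  B4: DF={B5,B6}
  B5: DF={B2,B7}
  B6: DF={B7}
  B7: DF=∅

φ for c: defs {B1,B2,B6}
  DF⁺ = {B2,B6,B7}

Answer: ["B2", "B6", "B7"]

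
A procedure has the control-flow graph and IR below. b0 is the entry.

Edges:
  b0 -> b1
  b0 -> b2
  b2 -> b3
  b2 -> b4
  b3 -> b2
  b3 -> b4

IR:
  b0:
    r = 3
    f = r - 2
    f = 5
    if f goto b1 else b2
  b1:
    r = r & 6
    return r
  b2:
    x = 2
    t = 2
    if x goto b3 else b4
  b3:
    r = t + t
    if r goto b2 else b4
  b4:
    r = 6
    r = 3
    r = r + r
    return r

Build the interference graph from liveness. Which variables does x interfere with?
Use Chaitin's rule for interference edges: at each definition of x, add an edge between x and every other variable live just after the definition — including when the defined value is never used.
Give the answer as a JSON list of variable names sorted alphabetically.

Answer: ["t"]

Working:
Per-block:
  b0 def {f,r} use ∅
  b1 def {r} use {r}
  b2 def {t,x} use ∅
  b3 def {r} use {t}
  b4 def {r} use ∅

Liveness:
  live b0: ∅→{r}
  live b1: {r}→∅
  live b2: ∅→{t}
  live b3: {t}→∅
  live b4: ∅→∅

Interfere edges:
  f↔{r}
  r↔{f}
  t↔{x}
  x↔{t}

N(x) = ["t"]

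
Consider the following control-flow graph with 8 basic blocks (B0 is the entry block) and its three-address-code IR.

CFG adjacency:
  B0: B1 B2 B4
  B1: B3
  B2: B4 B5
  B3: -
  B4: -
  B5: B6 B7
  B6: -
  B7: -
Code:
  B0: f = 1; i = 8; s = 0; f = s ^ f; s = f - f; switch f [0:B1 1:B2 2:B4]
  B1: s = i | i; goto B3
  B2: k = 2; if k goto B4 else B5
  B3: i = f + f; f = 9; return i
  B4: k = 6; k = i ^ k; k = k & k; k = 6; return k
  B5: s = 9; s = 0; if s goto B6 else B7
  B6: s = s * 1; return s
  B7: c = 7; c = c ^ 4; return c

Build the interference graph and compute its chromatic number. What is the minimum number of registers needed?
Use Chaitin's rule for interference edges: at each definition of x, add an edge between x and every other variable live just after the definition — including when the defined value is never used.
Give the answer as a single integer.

Answer: 3

Analysis:
Per-block:
  B0 def {f,i,s} use ∅
  B1 def {s} use {i}
  B2 def {k} use ∅
  B3 def {f,i} use {f}
  B4 def {k} use {i}
  B5 def {s} use ∅
  B6 def {s} use {s}
  B7 def {c} use ∅

Liveness:
  B0: in=∅ out={f,i}
  B1: in={f,i} out={f}
  B2: in={i} out={i}
  B3: in={f} out=∅
  B4: in={i} out=∅
  B5: in=∅ out={s}
  B6: in={s} out=∅
  B7: in=∅ out=∅

Interfere edges:
  c: ∅
  f: {i,s}
  i: {f,k,s}
  k: {i}
  s: {f,i}

Colouring:
  lower bound: {f,i,s} mutually conflict ⇒ χ ≥ 3
  3-colouring: c0={c,i}  c1={f,k}  c2={s}
  χ = 3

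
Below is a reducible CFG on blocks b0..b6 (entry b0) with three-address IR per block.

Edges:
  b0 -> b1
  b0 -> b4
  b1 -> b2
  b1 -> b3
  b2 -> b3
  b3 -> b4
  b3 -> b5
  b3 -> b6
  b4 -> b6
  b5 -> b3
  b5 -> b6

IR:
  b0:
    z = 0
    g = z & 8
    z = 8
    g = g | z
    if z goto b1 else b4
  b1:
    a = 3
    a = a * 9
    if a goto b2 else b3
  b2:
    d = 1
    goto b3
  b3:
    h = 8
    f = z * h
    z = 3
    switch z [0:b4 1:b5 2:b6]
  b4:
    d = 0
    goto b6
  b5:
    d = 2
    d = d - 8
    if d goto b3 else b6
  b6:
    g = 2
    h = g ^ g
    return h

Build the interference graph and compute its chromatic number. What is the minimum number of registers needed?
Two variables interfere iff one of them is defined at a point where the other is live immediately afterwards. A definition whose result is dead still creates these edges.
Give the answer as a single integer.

def/use:
  b0: {g,z} / ∅
  b1: {a} / ∅
  b2: {d} / ∅
  b3: {f,h,z} / {z}
  b4: {d} / ∅
  b5: {d} / ∅
  b6: {g,h} / ∅

Liveness:
  b0: in=∅ out={z}
  b1: in={z} out={z}
  b2: in={z} out={z}
  b3: in={z} out={z}
  b4: in=∅ out=∅
  b5: in={z} out={z}
  b6: in=∅ out=∅

Interfere edges:
  a — {z}
  d — {z}
  f — ∅
  g — {z}
  h — {z}
  z — {a,d,g,h}

Colouring:
  clique {a,z} ⇒ need ≥ 2
  2-colouring: R0={f,z}  R1={a,d,g,h}
  χ = 2

Answer: 2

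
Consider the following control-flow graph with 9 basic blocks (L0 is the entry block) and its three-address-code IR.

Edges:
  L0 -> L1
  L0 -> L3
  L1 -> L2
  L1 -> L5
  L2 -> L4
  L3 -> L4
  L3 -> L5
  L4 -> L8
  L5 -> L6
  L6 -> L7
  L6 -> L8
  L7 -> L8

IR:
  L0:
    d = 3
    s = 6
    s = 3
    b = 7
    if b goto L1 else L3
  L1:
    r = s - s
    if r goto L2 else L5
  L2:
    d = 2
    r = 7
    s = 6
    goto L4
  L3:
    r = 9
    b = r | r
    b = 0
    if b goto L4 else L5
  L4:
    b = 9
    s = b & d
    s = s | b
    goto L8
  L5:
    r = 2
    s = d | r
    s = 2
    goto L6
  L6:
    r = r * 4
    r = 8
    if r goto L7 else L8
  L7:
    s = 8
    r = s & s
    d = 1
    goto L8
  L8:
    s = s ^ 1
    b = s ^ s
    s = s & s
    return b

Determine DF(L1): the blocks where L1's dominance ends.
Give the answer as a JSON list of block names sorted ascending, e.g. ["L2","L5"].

idom tree: L1←L0 L2←L1 L3←L0 L4←L0 L5←L0 L6←L5 L7←L6 L8←L0
Dom at joins:
  L4: preds {L2,L3}: {L0,L1,L2} ∩ {L0,L3} = {L0}; idom=L0
  L5: preds {L1,L3}: {L0,L1} ∩ {L0,L3} = {L0}; idom=L0
  L8: preds {L4,L6,L7}: {L0,L4} ∩ {L0,L5,L6} ∩ {L0,L5,L6,L7} = {L0}; idom=L0

Frontier:
  join L4 pred L2: L2→L1 stop@L0
  join L4 pred L3: L3 stop@L0
  join L5 pred L1: L1 stop@L0
  join L5 pred L3: L3 stop@L0
  join L8 pred L4: L4 stop@L0
  join L8 pred L6: L6→L5 stop@L0
  join L8 pred L7: L7→L6→L5 stop@L0
  DF(L0)=∅
  DF(L1)={L4,L5}
  DF(L2)={L4}
  DF(L3)={L4,L5}
  DF(L4)={L8}
  DF(L5)={L8}
  DF(L6)={L8}
  DF(L7)={L8}
  DF(L8)=∅

DF(L1) = ["L4", "L5"]

Answer: ["L4", "L5"]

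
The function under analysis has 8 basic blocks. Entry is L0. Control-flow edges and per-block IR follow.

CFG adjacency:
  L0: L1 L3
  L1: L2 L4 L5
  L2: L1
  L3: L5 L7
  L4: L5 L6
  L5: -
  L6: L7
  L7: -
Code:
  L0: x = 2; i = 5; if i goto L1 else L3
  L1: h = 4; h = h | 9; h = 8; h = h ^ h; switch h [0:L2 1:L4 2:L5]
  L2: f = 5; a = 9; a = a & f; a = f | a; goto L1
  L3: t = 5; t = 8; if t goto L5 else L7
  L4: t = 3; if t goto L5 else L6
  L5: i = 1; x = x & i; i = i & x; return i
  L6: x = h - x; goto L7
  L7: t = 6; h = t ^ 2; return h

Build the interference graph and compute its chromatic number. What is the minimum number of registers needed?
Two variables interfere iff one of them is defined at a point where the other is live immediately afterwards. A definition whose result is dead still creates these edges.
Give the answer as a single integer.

Block summaries:
  L0 def {i,x} use ∅
  L1 def {h} use ∅
  L2 def {a,f} use ∅
  L3 def {t} use ∅
  L4 def {t} use ∅
  L5 def {i,x} use {x}
  L6 def {x} use {h,x}
  L7 def {h,t} use ∅

Live sets:
  L0 li=∅ lo={x}
  L1 li={x} lo={h,x}
  L2 li={x} lo={x}
  L3 li={x} lo={x}
  L4 li={h,x} lo={h,x}
  L5 li={x} lo=∅
  L6 li={h,x} lo=∅
  L7 li=∅ lo=∅

Conflict graph:
  a — {f,x}
  f — {a,x}
  h — {t,x}
  i — {x}
  t — {h,x}
  x — {a,f,h,i,t}

Registers:
  {a,f,x} pairwise interfere (3-clique) ⇒ χ ≥ 3
  3-colouring: R0={x}  R1={a,h,i}  R2={f,t}
  χ = 3

Answer: 3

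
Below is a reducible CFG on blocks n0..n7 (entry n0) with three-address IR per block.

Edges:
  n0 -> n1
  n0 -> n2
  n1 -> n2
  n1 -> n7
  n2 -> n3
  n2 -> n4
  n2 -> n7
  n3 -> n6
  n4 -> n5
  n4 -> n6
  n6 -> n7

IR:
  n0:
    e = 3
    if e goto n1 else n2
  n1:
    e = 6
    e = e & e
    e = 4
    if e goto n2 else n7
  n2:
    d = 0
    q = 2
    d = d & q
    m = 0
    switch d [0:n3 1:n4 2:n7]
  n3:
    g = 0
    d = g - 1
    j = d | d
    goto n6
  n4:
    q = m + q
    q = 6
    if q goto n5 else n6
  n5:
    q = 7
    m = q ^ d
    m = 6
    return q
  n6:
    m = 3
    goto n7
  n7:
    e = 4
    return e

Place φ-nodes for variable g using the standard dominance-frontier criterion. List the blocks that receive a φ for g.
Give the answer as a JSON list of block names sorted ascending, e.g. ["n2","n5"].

Answer: ["n6", "n7"]

Analysis:
idom tree: n1←n0 n2←n0 n3←n2 n4←n2 n5←n4 n6←n2 n7←n0
Dom∩ at merges:
  n2: preds {n0,n1}: {n0} ∩ {n0,n1} = {n0}; idom=n0
  n6: preds {n3,n4}: {n0,n2,n3} ∩ {n0,n2,n4} = {n0,n2}; idom=n2
  n7: preds {n1,n2,n6}: {n0,n1} ∩ {n0,n2} ∩ {n0,n2,n6} = {n0}; idom=n0

DF derivation:
  join n2 pred n0: · stop@n0
  join n2 pred n1: n1 stop@n0
  join n6 pred n3: n3 stop@n2
  join n6 pred n4: n4 stop@n2
  join n7 pred n1: n1 stop@n0
  join n7 pred n2: n2 stop@n0
  join n7 pred n6: n6→n2 stop@n0
  n0 → ∅
  n1 → {n2,n7}
  n2 → {n7}
  n3 → {n6}
  n4 → {n6}
  n5 → ∅
  n6 → {n7}
  n7 → ∅

φ for g: defs {n3}
  DF⁺ = {n6,n7}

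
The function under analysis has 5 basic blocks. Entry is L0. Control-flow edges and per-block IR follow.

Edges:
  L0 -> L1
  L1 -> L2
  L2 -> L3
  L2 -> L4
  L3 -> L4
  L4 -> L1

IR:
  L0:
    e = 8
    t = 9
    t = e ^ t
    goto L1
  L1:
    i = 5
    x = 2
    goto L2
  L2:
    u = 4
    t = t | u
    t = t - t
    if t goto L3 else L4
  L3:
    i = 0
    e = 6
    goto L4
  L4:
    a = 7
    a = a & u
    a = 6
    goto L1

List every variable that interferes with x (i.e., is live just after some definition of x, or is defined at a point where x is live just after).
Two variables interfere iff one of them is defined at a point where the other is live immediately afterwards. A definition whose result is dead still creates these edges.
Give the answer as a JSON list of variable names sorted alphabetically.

Answer: ["t"]

Analysis:
Block summaries:
  L0: def={e,t} ue=∅
  L1: def={i,x} ue=∅
  L2: def={t,u} ue={t}
  L3: def={e,i} ue=∅
  L4: def={a} ue={u}

Backward fixpoint:
  L0: in=∅ out={t}
  L1: in={t} out={t}
  L2: in={t} out={t,u}
  L3: in={t,u} out={t,u}
  L4: in={t,u} out={t}

Conflict graph:
  a↔{t,u}
  e↔{t,u}
  i↔{t,u}
  t↔{a,e,i,u,x}
  u↔{a,e,i,t}
  x↔{t}

N(x) = ["t"]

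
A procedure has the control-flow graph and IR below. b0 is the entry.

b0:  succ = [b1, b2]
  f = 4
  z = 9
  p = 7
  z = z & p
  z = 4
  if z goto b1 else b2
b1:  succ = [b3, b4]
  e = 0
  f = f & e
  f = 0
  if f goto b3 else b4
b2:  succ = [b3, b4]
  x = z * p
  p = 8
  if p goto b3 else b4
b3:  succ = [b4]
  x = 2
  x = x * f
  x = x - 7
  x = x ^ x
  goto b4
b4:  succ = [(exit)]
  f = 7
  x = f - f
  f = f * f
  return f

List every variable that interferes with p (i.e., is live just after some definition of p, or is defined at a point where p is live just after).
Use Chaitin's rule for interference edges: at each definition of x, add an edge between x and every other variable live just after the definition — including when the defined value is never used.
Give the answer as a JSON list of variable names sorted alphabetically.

Answer: ["f", "z"]

Analysis:
Per-block:
  b0 def {f,p,z} use ∅
  b1 def {e,f} use {f}
  b2 def {p,x} use {p,z}
  b3 def {x} use {f}
  b4 def {f,x} use ∅

Live sets:
  live b0: ∅→{f,p,z}
  live b1: {f}→{f}
  live b2: {f,p,z}→{f}
  live b3: {f}→∅
  live b4: ∅→∅

Interfere edges:
  e↔{f}
  f↔{e,p,x,z}
  p↔{f,z}
  x↔{f}
  z↔{f,p}

N(p) = ["f", "z"]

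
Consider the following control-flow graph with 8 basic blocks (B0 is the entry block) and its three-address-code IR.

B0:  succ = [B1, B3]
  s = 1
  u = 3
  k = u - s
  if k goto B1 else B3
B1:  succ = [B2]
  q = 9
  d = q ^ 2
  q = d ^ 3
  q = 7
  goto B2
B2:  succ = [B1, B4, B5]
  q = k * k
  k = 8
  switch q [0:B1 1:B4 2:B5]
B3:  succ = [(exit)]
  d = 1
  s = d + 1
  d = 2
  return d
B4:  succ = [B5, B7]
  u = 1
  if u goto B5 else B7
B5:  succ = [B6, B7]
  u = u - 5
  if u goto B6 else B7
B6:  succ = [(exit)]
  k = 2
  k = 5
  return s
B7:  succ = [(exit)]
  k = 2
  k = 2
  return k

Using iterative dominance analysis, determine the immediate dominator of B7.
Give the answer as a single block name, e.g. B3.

Answer: B2

Analysis:
idom tree: B1←B0 B2←B1 B3←B0 B4←B2 B5←B2 B6←B5 B7←B2
Dom at joins:
  B1: preds {B0,B2}: {B0} ∩ {B0,B1,B2} = {B0}; idom=B0
  B5: preds {B2,B4}: {B0,B1,B2} ∩ {B0,B1,B2,B4} = {B0,B1,B2}; idom=B2
  B7: preds {B4,B5}: {B0,B1,B2,B4} ∩ {B0,B1,B2,B5} = {B0,B1,B2}; idom=B2

idom(B7) = B2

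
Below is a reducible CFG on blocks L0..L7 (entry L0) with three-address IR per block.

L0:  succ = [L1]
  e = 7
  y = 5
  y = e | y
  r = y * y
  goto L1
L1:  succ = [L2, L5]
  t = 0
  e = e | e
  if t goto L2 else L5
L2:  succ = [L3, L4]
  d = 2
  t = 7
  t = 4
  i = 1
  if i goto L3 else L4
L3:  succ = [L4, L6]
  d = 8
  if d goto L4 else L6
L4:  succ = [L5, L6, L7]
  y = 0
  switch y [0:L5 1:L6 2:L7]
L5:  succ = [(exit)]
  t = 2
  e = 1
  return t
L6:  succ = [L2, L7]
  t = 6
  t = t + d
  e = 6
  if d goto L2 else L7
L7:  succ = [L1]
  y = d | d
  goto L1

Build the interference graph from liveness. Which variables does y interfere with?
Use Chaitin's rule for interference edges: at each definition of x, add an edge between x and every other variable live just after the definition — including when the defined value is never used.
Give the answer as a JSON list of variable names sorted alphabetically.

Answer: ["d", "e"]

Derivation:
Per-block:
  L0: def={e,r,y} ue=∅
  L1: def={e,t} ue={e}
  L2: def={d,i,t} ue=∅
  L3: def={d} ue=∅
  L4: def={y} ue=∅
  L5: def={e,t} ue=∅
  L6: def={e,t} ue={d}
  L7: def={y} ue={d}

Liveness:
  live L0: ∅→{e}
  live L1: {e}→{e}
  live L2: {e}→{d,e}
  live L3: {e}→{d,e}
  live L4: {d,e}→{d,e}
  live L5: ∅→∅
  live L6: {d}→{d,e}
  live L7: {d,e}→{e}

Interfere edges:
  d — {e,i,t,y}
  e — {d,i,r,t,y}
  i — {d,e}
  r — {e}
  t — {d,e}
  y — {d,e}

N(y) = ["d", "e"]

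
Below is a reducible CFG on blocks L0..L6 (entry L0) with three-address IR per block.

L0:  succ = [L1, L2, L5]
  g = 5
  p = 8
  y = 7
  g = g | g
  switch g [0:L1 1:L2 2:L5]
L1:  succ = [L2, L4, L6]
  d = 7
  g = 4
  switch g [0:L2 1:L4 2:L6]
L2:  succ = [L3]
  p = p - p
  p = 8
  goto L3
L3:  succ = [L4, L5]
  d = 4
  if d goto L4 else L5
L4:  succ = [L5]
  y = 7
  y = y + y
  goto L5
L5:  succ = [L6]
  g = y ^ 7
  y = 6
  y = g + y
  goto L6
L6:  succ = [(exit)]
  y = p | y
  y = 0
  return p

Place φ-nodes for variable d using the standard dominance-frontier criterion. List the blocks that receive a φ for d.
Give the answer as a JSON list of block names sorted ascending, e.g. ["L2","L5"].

idom tree: L1←L0 L2←L0 L3←L2 L4←L0 L5←L0 L6←L0
Dom∩ at merges:
  L2: preds {L0,L1}: {L0} ∩ {L0,L1} = {L0}; idom=L0
  L4: preds {L1,L3}: {L0,L1} ∩ {L0,L2,L3} = {L0}; idom=L0
  L5: preds {L0,L3,L4}: {L0} ∩ {L0,L2,L3} ∩ {L0,L4} = {L0}; idom=L0
  L6: preds {L1,L5}: {L0,L1} ∩ {L0,L5} = {L0}; idom=L0

DF derivation:
  L2←L0: walk · to L0
  L2←L1: walk L1 to L0
  L4←L1: walk L1 to L0
  L4←L3: walk L3→L2 to L0
  L5←L0: walk · to L0
  L5←L3: walk L3→L2 to L0
  L5←L4: walk L4 to L0
  L6←L1: walk L1 to L0
  L6←L5: walk L5 to L0
  DF(L0)=∅
  DF(L1)={L2,L4,L6}
  DF(L2)={L4,L5}
  DF(L3)={L4,L5}
  DF(L4)={L5}
  DF(L5)={L6}
  DF(L6)=∅

φ for d: defs {L1,L3}
  DF⁺ = {L2,L4,L5,L6}

Answer: ["L2", "L4", "L5", "L6"]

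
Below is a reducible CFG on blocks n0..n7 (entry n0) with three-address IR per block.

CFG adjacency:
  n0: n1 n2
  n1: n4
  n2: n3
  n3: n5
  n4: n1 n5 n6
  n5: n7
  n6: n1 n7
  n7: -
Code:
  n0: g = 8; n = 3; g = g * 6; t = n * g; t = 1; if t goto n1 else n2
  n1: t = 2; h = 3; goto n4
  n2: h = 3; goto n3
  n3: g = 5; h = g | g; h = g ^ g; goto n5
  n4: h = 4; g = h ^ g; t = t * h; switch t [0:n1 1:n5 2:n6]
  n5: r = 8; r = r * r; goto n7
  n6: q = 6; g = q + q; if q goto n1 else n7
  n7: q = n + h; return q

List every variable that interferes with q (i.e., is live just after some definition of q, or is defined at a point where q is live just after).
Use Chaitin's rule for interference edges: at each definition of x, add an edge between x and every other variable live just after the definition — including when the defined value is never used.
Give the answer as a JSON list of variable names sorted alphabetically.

Per-block:
  n0 def {g,n,t} use ∅
  n1 def {h,t} use ∅
  n2 def {h} use ∅
  n3 def {g,h} use ∅
  n4 def {g,h,t} use {g,t}
  n5 def {r} use ∅
  n6 def {g,q} use ∅
  n7 def {q} use {h,n}

Live sets:
  n0 li=∅ lo={g,n}
  n1 li={g,n} lo={g,n,t}
  n2 li={n} lo={n}
  n3 li={n} lo={h,n}
  n4 li={g,n,t} lo={g,h,n}
  n5 li={h,n} lo={h,n}
  n6 li={h,n} lo={g,h,n}
  n7 li={h,n} lo=∅

Interfere edges:
  g — {h,n,q,t}
  h — {g,n,q,r,t}
  n — {g,h,q,r,t}
  q — {g,h,n}
  r — {h,n}
  t — {g,h,n}

N(q) = ["g", "h", "n"]

Answer: ["g", "h", "n"]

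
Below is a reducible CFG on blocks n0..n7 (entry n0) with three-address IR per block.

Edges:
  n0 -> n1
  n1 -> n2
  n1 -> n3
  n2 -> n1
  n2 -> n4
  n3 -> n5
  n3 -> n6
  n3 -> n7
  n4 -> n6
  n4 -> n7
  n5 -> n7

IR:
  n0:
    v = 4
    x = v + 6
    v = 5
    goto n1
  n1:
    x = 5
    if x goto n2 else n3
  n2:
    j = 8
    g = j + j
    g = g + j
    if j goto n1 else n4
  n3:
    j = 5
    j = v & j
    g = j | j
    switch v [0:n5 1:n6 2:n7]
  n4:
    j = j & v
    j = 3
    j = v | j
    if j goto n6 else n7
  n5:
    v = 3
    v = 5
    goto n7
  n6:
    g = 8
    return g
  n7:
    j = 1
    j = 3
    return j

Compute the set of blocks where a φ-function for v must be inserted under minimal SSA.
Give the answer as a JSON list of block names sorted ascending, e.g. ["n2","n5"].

idom tree: n1←n0 n2←n1 n3←n1 n4←n2 n5←n3 n6←n1 n7←n1
Dom at joins:
  n1: preds {n0,n2}: {n0} ∩ {n0,n1,n2} = {n0}; idom=n0
  n6: preds {n3,n4}: {n0,n1,n3} ∩ {n0,n1,n2,n4} = {n0,n1}; idom=n1
  n7: preds {n3,n4,n5}: {n0,n1,n3} ∩ {n0,n1,n2,n4} ∩ {n0,n1,n3,n5} = {n0,n1}; idom=n1

Frontier:
  n1←n0: walk · to n0
  n1←n2: walk n2→n1 to n0
  n6←n3: walk n3 to n1
  n6←n4: walk n4→n2 to n1
  n7←n3: walk n3 to n1
  n7←n4: walk n4→n2 to n1
  n7←n5: walk n5→n3 to n1
  DF(n0)=∅
  DF(n1)={n1}
  DF(n2)={n1,n6,n7}
  DF(n3)={n6,n7}
  DF(n4)={n6,n7}
  DF(n5)={n7}
  DF(n6)=∅
  DF(n7)=∅

φ for v: defs {n0,n5}
  DF⁺ = {n7}

Answer: ["n7"]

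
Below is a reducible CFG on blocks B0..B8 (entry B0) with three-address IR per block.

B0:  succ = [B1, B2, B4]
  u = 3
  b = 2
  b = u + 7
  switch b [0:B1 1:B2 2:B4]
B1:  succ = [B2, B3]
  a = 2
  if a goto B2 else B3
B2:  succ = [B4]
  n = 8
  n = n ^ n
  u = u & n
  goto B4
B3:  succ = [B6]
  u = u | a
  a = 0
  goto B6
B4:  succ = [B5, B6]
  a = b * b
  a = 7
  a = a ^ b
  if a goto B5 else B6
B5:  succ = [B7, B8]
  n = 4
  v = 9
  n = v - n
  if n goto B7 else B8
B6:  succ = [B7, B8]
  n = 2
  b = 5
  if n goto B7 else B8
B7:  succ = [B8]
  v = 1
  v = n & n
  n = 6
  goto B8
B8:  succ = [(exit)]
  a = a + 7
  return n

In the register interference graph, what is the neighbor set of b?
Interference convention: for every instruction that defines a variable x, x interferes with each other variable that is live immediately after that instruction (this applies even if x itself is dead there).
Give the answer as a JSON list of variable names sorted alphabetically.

def/use:
  B0: {b,u} / ∅
  B1: {a} / ∅
  B2: {n,u} / {u}
  B3: {a,u} / {a,u}
  B4: {a} / {b}
  B5: {n,v} / ∅
  B6: {b,n} / ∅
  B7: {n,v} / {n}
  B8: {a} / {a,n}

Backward fixpoint:
  B0 li=∅ lo={b,u}
  B1 li={b,u} lo={a,b,u}
  B2 li={b,u} lo={b}
  B3 li={a,u} lo={a}
  B4 li={b} lo={a}
  B5 li={a} lo={a,n}
  B6 li={a} lo={a,n}
  B7 li={a,n} lo={a,n}
  B8 li={a,n} lo=∅

Interference:
  a — {b,n,u,v}
  b — {a,n,u}
  n — {a,b,u,v}
  u — {a,b,n}
  v — {a,n}

N(b) = ["a", "n", "u"]

Answer: ["a", "n", "u"]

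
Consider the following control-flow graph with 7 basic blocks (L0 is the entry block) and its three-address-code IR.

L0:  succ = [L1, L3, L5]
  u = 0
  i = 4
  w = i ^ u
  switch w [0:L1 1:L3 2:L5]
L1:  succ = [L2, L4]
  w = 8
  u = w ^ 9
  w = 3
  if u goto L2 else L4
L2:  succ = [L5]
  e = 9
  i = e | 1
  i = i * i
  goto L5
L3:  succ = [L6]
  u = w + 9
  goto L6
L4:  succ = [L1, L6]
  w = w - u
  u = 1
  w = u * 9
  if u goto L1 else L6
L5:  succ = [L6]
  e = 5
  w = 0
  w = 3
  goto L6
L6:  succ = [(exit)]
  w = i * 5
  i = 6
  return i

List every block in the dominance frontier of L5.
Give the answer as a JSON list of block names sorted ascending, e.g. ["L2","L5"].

Answer: ["L6"]

Working:
idom tree: L1←L0 L2←L1 L3←L0 L4←L1 L5←L0 L6←L0
Dom at joins:
  L1: preds {L0,L4}: {L0} ∩ {L0,L1,L4} = {L0}; idom=L0
  L5: preds {L0,L2}: {L0} ∩ {L0,L1,L2} = {L0}; idom=L0
  L6: preds {L3,L4,L5}: {L0,L3} ∩ {L0,L1,L4} ∩ {L0,L5} = {L0}; idom=L0

DF walk-up:
  join L1 pred L0: · stop@L0
  join L1 pred L4: L4→L1 stop@L0
  join L5 pred L0: · stop@L0
  join L5 pred L2: L2→L1 stop@L0
  join L6 pred L3: L3 stop@L0
  join L6 pred L4: L4→L1 stop@L0
  join L6 pred L5: L5 stop@L0
  L0 → ∅
  L1 → {L1,L5,L6}
  L2 → {L5}
  L3 → {L6}
  L4 → {L1,L6}
  L5 → {L6}
  L6 → ∅

DF(L5) = ["L6"]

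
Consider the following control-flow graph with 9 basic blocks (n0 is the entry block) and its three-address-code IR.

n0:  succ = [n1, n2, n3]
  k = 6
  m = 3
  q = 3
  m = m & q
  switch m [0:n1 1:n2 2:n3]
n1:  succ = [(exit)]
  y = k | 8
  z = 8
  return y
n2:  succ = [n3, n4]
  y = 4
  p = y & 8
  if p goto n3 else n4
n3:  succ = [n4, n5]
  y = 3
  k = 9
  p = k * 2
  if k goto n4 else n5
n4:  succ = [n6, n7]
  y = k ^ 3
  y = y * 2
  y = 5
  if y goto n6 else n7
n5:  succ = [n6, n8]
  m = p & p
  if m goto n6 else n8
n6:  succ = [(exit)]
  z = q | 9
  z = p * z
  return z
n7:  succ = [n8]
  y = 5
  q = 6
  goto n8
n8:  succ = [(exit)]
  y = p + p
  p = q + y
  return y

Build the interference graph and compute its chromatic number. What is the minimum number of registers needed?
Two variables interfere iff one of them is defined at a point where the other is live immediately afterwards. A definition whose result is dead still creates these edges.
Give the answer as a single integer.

Answer: 4

Working:
Per-block:
  n0 def {k,m,q} use ∅
  n1 def {y,z} use {k}
  n2 def {p,y} use ∅
  n3 def {k,p,y} use ∅
  n4 def {y} use {k}
  n5 def {m} use {p}
  n6 def {z} use {p,q}
  n7 def {q,y} use ∅
  n8 def {p,y} use {p,q}

Live sets:
  n0 li=∅ lo={k,q}
  n1 li={k} lo=∅
  n2 li={k,q} lo={k,p,q}
  n3 li={q} lo={k,p,q}
  n4 li={k,p,q} lo={p,q}
  n5 li={p,q} lo={p,q}
  n6 li={p,q} lo=∅
  n7 li={p} lo={p,q}
  n8 li={p,q} lo=∅

Conflict graph:
  k↔{m,p,q,y}
  m↔{k,p,q}
  p↔{k,m,q,y,z}
  q↔{k,m,p,y}
  y↔{k,p,q,z}
  z↔{p,y}

Registers:
  lower bound: {k,m,p,q} mutually conflict ⇒ χ ≥ 4
  4-colouring: R0={p}  R1={k,z}  R2={q}  R3={m,y}
  χ = 4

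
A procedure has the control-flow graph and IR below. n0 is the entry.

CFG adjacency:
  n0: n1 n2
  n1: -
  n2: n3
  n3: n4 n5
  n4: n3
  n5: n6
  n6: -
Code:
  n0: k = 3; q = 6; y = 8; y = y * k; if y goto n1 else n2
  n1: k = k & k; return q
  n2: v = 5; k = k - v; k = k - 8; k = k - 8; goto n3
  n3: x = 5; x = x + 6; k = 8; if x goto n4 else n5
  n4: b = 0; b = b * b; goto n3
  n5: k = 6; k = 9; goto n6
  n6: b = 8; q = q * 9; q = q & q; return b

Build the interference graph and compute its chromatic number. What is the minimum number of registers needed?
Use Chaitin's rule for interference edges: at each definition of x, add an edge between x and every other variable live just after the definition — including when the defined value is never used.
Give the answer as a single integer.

Answer: 3

Analysis:
Block summaries:
  n0: def={k,q,y} ue=∅
  n1: def={k} ue={k,q}
  n2: def={k,v} ue={k}
  n3: def={k,x} ue=∅
  n4: def={b} ue=∅
  n5: def={k} ue=∅
  n6: def={b,q} ue={q}

Liveness:
  n0: in=∅ out={k,q}
  n1: in={k,q} out=∅
  n2: in={k,q} out={q}
  n3: in={q} out={q}
  n4: in={q} out={q}
  n5: in={q} out={q}
  n6: in={q} out=∅

Interfere edges:
  b↔{q}
  k↔{q,v,x,y}
  q↔{b,k,v,x,y}
  v↔{k,q}
  x↔{k,q}
  y↔{k,q}

Chromatic number:
  {k,q,v} pairwise interfere (3-clique) ⇒ χ ≥ 3
  assign b→c1 k→c1 q→c0 v→c2 x→c2 y→c2 — no edge inside a register ⇒ χ ≤ 3
  χ = 3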